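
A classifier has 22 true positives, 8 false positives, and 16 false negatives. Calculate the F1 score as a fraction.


Precision = 22/30 = 11/15. Recall = 22/38 = 11/19. F1 = 2*P*R/(P+R) = 11/17.

11/17


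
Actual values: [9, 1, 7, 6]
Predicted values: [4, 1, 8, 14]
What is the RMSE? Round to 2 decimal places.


MSE = 22.5000. RMSE = sqrt(22.5000) = 4.74.

4.74


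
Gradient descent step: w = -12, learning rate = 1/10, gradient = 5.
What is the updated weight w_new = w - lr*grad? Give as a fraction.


w_new = -12 - 1/10 * 5 = -12 - 1/2 = -25/2.

-25/2


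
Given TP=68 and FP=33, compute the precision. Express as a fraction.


Precision = TP / (TP + FP) = 68 / 101 = 68/101.

68/101


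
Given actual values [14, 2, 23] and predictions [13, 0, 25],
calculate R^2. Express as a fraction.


Mean(y) = 13. SS_res = 9. SS_tot = 222. R^2 = 1 - 9/(222) = 71/74.

71/74


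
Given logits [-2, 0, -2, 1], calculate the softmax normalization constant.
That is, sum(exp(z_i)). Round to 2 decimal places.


Denom = e^-2=0.1353 + e^0=1.0000 + e^-2=0.1353 + e^1=2.7183. Sum = 3.9889, which rounds to 3.99.

3.99


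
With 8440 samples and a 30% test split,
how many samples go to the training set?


Test set = 8440 * 30% = 2532. Training set = 8440 - 2532 = 5908.

5908


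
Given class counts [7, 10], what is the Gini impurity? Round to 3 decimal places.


Total = 17. Proportions: 7/17, 10/17. sum(p_i^2) = 0.5156. Gini = 1 - 0.5156 = 0.4844, which rounds to 0.484.

0.484


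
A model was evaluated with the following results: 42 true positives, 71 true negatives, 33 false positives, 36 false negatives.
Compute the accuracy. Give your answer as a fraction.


Accuracy = (TP + TN) / (TP + TN + FP + FN) = (42 + 71) / 182 = 113/182.

113/182


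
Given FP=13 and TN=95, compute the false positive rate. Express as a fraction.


FPR = FP / (FP + TN) = 13 / 108 = 13/108.

13/108


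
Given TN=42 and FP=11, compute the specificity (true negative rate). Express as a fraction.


Specificity = TN / (TN + FP) = 42 / 53 = 42/53.

42/53


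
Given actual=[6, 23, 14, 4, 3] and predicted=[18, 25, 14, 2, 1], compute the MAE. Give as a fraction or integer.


MAE = (1/5) * (|6-18|=12 + |23-25|=2 + |14-14|=0 + |4-2|=2 + |3-1|=2). Sum = 18. MAE = 18/5.

18/5


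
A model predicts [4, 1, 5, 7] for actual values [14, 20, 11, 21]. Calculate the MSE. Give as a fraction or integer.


MSE = (1/4) * ((14-4)^2=100 + (20-1)^2=361 + (11-5)^2=36 + (21-7)^2=196). Sum = 693. MSE = 693/4.

693/4


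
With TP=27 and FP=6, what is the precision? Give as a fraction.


Precision = TP / (TP + FP) = 27 / 33 = 9/11.

9/11


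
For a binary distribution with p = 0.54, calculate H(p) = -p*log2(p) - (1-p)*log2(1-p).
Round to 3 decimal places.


H = -0.54*log2(0.54) - 0.46*log2(0.46) = 0.995.

0.995


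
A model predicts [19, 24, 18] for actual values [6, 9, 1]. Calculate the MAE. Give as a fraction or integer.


MAE = (1/3) * (|6-19|=13 + |9-24|=15 + |1-18|=17). Sum = 45. MAE = 15.

15


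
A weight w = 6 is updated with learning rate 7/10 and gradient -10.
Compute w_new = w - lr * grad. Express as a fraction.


w_new = 6 - 7/10 * -10 = 6 - -7 = 13.

13


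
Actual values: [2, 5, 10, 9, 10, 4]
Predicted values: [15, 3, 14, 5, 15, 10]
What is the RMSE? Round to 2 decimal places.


MSE = 44.3333. RMSE = sqrt(44.3333) = 6.66.

6.66


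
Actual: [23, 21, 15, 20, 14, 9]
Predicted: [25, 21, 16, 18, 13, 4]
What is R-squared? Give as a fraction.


Mean(y) = 17. SS_res = 35. SS_tot = 138. R^2 = 1 - 35/(138) = 103/138.

103/138


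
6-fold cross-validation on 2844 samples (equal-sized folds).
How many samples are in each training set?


Each validation fold has 2844/6 = 474 samples. Training set = 2844 - 474 = 2370.

2370


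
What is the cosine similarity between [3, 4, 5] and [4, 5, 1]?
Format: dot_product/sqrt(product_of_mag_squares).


dot = 37. |a|^2 = 50, |b|^2 = 42. cos = 37/sqrt(2100).

37/sqrt(2100)


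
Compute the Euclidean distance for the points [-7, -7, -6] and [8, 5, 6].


d = sqrt(sum of squared differences). (-7-8)^2=225, (-7-5)^2=144, (-6-6)^2=144. Sum = 513.

sqrt(513)


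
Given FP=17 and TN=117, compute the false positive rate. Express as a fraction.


FPR = FP / (FP + TN) = 17 / 134 = 17/134.

17/134


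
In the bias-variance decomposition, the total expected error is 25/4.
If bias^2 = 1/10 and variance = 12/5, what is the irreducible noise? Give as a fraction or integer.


Total error = bias^2 + variance + irreducible noise. So irreducible noise = 25/4 - 1/10 - 12/5 = 15/4.

15/4


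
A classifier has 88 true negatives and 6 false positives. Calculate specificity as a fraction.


Specificity = TN / (TN + FP) = 88 / 94 = 44/47.

44/47


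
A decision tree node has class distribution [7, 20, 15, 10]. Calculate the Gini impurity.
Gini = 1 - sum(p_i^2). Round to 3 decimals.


Total = 52. Proportions: 7/52, 20/52, 15/52, 10/52. sum(p_i^2) = 0.2862. Gini = 1 - 0.2862 = 0.7138, which rounds to 0.714.

0.714


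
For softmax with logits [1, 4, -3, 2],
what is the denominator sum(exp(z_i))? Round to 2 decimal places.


Denom = e^1=2.7183 + e^4=54.5982 + e^-3=0.0498 + e^2=7.3891. Sum = 64.7554, which rounds to 64.76.

64.76


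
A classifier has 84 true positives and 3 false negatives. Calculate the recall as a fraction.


Recall = TP / (TP + FN) = 84 / 87 = 28/29.

28/29


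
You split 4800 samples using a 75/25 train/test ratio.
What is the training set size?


Test set = 4800 * 25% = 1200. Training set = 4800 - 1200 = 3600.

3600


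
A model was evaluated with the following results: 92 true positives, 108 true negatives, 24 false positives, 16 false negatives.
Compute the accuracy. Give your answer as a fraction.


Accuracy = (TP + TN) / (TP + TN + FP + FN) = (92 + 108) / 240 = 5/6.

5/6


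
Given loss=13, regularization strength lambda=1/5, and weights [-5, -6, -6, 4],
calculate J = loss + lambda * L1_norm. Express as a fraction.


L1 norm = sum(|w|) = 21. J = 13 + 1/5 * 21 = 86/5.

86/5


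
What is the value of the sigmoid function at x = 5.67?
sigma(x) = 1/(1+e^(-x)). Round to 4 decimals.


sigma(5.67) = 1/(1+e^(-5.67)) = 1/(1+0.003448) = 1/1.003448 = 0.9966.

0.9966


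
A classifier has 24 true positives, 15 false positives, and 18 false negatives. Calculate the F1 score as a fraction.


Precision = 24/39 = 8/13. Recall = 24/42 = 4/7. F1 = 2*P*R/(P+R) = 16/27.

16/27


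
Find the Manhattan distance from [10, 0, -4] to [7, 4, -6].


d = sum of absolute differences: |10-7|=3 + |0-4|=4 + |-4--6|=2 = 9.

9


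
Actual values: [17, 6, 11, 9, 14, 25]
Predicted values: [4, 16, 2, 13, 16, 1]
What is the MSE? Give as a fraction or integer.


MSE = (1/6) * ((17-4)^2=169 + (6-16)^2=100 + (11-2)^2=81 + (9-13)^2=16 + (14-16)^2=4 + (25-1)^2=576). Sum = 946. MSE = 473/3.

473/3


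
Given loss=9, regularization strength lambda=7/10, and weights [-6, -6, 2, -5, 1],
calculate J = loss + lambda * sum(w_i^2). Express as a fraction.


L2 sq norm = sum(w^2) = 102. J = 9 + 7/10 * 102 = 402/5.

402/5


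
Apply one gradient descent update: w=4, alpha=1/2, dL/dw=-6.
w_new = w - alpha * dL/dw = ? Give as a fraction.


w_new = 4 - 1/2 * -6 = 4 - -3 = 7.

7


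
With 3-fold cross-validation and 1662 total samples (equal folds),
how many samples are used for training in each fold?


Each validation fold has 1662/3 = 554 samples. Training set = 1662 - 554 = 1108.

1108


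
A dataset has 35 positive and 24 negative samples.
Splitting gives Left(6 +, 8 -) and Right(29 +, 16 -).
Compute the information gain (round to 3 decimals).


H(parent) = 0.9748. H(left) = 0.9852, H(right) = 0.9389. Weighted = (14/59)*0.9852 + (45/59)*0.9389 = 0.9499. IG = 0.9748 - 0.9499 = 0.0249, which rounds to 0.025.

0.025


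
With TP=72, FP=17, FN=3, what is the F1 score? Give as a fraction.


Precision = 72/89 = 72/89. Recall = 72/75 = 24/25. F1 = 2*P*R/(P+R) = 36/41.

36/41


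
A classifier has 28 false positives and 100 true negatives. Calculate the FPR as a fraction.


FPR = FP / (FP + TN) = 28 / 128 = 7/32.

7/32


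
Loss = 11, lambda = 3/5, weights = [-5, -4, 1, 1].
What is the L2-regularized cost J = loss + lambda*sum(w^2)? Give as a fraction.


L2 sq norm = sum(w^2) = 43. J = 11 + 3/5 * 43 = 184/5.

184/5


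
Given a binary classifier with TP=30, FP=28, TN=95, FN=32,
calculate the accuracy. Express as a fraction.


Accuracy = (TP + TN) / (TP + TN + FP + FN) = (30 + 95) / 185 = 25/37.

25/37


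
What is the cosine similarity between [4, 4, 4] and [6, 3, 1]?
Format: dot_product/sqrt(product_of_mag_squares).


dot = 40. |a|^2 = 48, |b|^2 = 46. cos = 40/sqrt(2208).

40/sqrt(2208)


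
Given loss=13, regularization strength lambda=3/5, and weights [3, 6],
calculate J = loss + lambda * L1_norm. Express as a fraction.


L1 norm = sum(|w|) = 9. J = 13 + 3/5 * 9 = 92/5.

92/5


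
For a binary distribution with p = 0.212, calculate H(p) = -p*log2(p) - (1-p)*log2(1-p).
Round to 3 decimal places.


H = -0.212*log2(0.212) - 0.788*log2(0.788) = 0.745.

0.745


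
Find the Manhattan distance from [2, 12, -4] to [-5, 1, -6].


d = sum of absolute differences: |2--5|=7 + |12-1|=11 + |-4--6|=2 = 20.

20


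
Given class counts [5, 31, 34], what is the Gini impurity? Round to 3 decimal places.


Total = 70. Proportions: 5/70, 31/70, 34/70. sum(p_i^2) = 0.4371. Gini = 1 - 0.4371 = 0.5629, which rounds to 0.563.

0.563


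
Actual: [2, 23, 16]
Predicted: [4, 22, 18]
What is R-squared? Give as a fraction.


Mean(y) = 41/3. SS_res = 9. SS_tot = 686/3. R^2 = 1 - 9/(686/3) = 659/686.

659/686


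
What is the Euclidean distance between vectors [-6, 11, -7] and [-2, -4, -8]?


d = sqrt(sum of squared differences). (-6--2)^2=16, (11--4)^2=225, (-7--8)^2=1. Sum = 242.

sqrt(242)


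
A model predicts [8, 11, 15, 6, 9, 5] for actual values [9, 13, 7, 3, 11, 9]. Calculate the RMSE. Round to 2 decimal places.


MSE = 16.3333. RMSE = sqrt(16.3333) = 4.04.

4.04


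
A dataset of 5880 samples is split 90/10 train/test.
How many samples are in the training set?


Test set = 5880 * 10% = 588. Training set = 5880 - 588 = 5292.

5292


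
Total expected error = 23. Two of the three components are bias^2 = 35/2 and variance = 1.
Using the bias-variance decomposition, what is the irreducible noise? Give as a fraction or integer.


Total error = bias^2 + variance + irreducible noise. So irreducible noise = 23 - 35/2 - 1 = 9/2.

9/2


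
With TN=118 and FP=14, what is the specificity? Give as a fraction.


Specificity = TN / (TN + FP) = 118 / 132 = 59/66.

59/66


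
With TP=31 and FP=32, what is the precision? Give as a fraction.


Precision = TP / (TP + FP) = 31 / 63 = 31/63.

31/63


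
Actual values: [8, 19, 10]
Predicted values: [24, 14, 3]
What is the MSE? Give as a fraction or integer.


MSE = (1/3) * ((8-24)^2=256 + (19-14)^2=25 + (10-3)^2=49). Sum = 330. MSE = 110.

110


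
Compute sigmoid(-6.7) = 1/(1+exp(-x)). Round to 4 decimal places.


sigma(-6.7) = 1/(1+e^(6.7)) = 1/(1+812.405825) = 1/813.405825 = 0.0012.

0.0012


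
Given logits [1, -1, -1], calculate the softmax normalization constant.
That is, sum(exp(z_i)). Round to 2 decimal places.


Denom = e^1=2.7183 + e^-1=0.3679 + e^-1=0.3679. Sum = 3.4541, which rounds to 3.45.

3.45


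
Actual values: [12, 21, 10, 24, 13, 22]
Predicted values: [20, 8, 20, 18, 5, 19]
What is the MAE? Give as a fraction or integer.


MAE = (1/6) * (|12-20|=8 + |21-8|=13 + |10-20|=10 + |24-18|=6 + |13-5|=8 + |22-19|=3). Sum = 48. MAE = 8.

8


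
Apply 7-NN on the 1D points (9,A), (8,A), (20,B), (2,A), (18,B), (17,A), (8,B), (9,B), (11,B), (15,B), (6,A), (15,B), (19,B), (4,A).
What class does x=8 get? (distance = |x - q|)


Distances: |9-8|=1, |8-8|=0, |20-8|=12, |2-8|=6, |18-8|=10, |17-8|=9, |8-8|=0, |9-8|=1, |11-8|=3, |15-8|=7, |6-8|=2, |15-8|=7, |19-8|=11, |4-8|=4. 7 nearest: (8,A), (8,B), (9,A), (9,B), (6,A), (11,B), (4,A). Counts: {'A': 4, 'B': 3}. Majority class: A.

A


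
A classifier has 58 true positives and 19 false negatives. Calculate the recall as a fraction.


Recall = TP / (TP + FN) = 58 / 77 = 58/77.

58/77


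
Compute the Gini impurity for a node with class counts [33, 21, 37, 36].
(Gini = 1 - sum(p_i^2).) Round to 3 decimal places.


Total = 127. Proportions: 33/127, 21/127, 37/127, 36/127. sum(p_i^2) = 0.2601. Gini = 1 - 0.2601 = 0.7399, which rounds to 0.740.

0.740


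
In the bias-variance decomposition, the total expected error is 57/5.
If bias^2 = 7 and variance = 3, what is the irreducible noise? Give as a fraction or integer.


Total error = bias^2 + variance + irreducible noise. So irreducible noise = 57/5 - 7 - 3 = 7/5.

7/5


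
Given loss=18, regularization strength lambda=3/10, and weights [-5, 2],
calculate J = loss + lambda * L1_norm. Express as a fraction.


L1 norm = sum(|w|) = 7. J = 18 + 3/10 * 7 = 201/10.

201/10


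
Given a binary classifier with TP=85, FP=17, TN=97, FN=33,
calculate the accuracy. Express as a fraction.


Accuracy = (TP + TN) / (TP + TN + FP + FN) = (85 + 97) / 232 = 91/116.

91/116


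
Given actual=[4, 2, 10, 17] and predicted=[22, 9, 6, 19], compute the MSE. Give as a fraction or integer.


MSE = (1/4) * ((4-22)^2=324 + (2-9)^2=49 + (10-6)^2=16 + (17-19)^2=4). Sum = 393. MSE = 393/4.

393/4


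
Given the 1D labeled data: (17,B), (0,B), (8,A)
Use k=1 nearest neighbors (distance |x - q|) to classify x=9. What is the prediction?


Distances: |17-9|=8, |0-9|=9, |8-9|=1. 1 nearest: (8,A). Counts: {'A': 1}. Majority class: A.

A


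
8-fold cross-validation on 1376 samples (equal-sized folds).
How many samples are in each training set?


Each validation fold has 1376/8 = 172 samples. Training set = 1376 - 172 = 1204.

1204


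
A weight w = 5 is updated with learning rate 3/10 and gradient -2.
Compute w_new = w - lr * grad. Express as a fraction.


w_new = 5 - 3/10 * -2 = 5 - -3/5 = 28/5.

28/5


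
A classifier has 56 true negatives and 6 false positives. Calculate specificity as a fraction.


Specificity = TN / (TN + FP) = 56 / 62 = 28/31.

28/31


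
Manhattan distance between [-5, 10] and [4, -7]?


d = sum of absolute differences: |-5-4|=9 + |10--7|=17 = 26.

26


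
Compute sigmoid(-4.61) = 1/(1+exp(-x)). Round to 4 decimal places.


sigma(-4.61) = 1/(1+e^(4.61)) = 1/(1+100.484150) = 1/101.484150 = 0.0099.

0.0099


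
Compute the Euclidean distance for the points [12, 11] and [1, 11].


d = sqrt(sum of squared differences). (12-1)^2=121, (11-11)^2=0. Sum = 121.

11


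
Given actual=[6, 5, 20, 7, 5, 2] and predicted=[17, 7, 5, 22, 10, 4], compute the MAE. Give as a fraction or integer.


MAE = (1/6) * (|6-17|=11 + |5-7|=2 + |20-5|=15 + |7-22|=15 + |5-10|=5 + |2-4|=2). Sum = 50. MAE = 25/3.

25/3


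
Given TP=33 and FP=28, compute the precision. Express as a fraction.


Precision = TP / (TP + FP) = 33 / 61 = 33/61.

33/61


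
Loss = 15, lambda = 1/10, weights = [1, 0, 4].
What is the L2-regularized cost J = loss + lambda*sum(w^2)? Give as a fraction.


L2 sq norm = sum(w^2) = 17. J = 15 + 1/10 * 17 = 167/10.

167/10


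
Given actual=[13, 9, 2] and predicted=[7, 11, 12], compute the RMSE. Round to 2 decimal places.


MSE = 46.6667. RMSE = sqrt(46.6667) = 6.83.

6.83


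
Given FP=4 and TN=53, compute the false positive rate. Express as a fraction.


FPR = FP / (FP + TN) = 4 / 57 = 4/57.

4/57


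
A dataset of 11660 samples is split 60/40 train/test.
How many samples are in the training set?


Test set = 11660 * 40% = 4664. Training set = 11660 - 4664 = 6996.

6996


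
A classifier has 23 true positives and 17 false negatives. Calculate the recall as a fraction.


Recall = TP / (TP + FN) = 23 / 40 = 23/40.

23/40


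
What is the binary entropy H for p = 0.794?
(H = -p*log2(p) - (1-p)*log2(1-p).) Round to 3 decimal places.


H = -0.794*log2(0.794) - 0.206*log2(0.206) = 0.734.

0.734


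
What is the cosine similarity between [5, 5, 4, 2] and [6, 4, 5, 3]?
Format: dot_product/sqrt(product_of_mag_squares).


dot = 76. |a|^2 = 70, |b|^2 = 86. cos = 76/sqrt(6020).

76/sqrt(6020)


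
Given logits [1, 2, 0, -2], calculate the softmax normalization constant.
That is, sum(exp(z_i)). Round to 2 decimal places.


Denom = e^1=2.7183 + e^2=7.3891 + e^0=1.0000 + e^-2=0.1353. Sum = 11.2427, which rounds to 11.24.

11.24


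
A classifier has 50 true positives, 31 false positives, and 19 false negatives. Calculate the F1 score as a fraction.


Precision = 50/81 = 50/81. Recall = 50/69 = 50/69. F1 = 2*P*R/(P+R) = 2/3.

2/3


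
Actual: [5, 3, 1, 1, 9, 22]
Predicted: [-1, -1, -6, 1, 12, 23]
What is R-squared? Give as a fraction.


Mean(y) = 41/6. SS_res = 111. SS_tot = 1925/6. R^2 = 1 - 111/(1925/6) = 1259/1925.

1259/1925


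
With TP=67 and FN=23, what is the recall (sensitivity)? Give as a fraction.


Recall = TP / (TP + FN) = 67 / 90 = 67/90.

67/90


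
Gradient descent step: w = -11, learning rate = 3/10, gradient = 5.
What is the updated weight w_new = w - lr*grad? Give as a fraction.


w_new = -11 - 3/10 * 5 = -11 - 3/2 = -25/2.

-25/2


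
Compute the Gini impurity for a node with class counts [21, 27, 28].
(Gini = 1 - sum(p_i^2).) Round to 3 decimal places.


Total = 76. Proportions: 21/76, 27/76, 28/76. sum(p_i^2) = 0.3383. Gini = 1 - 0.3383 = 0.6617, which rounds to 0.662.

0.662


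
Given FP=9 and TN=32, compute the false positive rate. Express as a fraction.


FPR = FP / (FP + TN) = 9 / 41 = 9/41.

9/41


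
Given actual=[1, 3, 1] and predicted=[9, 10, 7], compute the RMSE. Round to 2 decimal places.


MSE = 49.6667. RMSE = sqrt(49.6667) = 7.05.

7.05


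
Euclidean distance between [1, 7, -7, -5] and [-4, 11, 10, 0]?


d = sqrt(sum of squared differences). (1--4)^2=25, (7-11)^2=16, (-7-10)^2=289, (-5-0)^2=25. Sum = 355.

sqrt(355)


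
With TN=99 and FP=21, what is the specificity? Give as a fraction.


Specificity = TN / (TN + FP) = 99 / 120 = 33/40.

33/40


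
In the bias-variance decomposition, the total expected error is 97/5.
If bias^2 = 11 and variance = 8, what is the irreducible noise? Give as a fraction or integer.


Total error = bias^2 + variance + irreducible noise. So irreducible noise = 97/5 - 11 - 8 = 2/5.

2/5


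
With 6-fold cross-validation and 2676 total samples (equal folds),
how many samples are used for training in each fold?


Each validation fold has 2676/6 = 446 samples. Training set = 2676 - 446 = 2230.

2230


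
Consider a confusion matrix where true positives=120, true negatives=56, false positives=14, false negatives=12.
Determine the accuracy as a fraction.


Accuracy = (TP + TN) / (TP + TN + FP + FN) = (120 + 56) / 202 = 88/101.

88/101


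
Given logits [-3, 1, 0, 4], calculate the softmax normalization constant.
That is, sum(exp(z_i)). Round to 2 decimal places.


Denom = e^-3=0.0498 + e^1=2.7183 + e^0=1.0000 + e^4=54.5982. Sum = 58.3663, which rounds to 58.37.

58.37


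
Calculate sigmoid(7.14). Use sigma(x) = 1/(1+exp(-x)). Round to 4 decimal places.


sigma(7.14) = 1/(1+e^(-7.14)) = 1/(1+0.000793) = 1/1.000793 = 0.9992.

0.9992


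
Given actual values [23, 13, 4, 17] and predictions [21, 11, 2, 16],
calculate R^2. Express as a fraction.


Mean(y) = 57/4. SS_res = 13. SS_tot = 763/4. R^2 = 1 - 13/(763/4) = 711/763.

711/763


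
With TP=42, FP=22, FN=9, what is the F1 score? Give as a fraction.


Precision = 42/64 = 21/32. Recall = 42/51 = 14/17. F1 = 2*P*R/(P+R) = 84/115.

84/115


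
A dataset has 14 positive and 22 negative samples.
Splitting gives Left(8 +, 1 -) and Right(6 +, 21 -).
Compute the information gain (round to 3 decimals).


H(parent) = 0.9641. H(left) = 0.5033, H(right) = 0.7642. Weighted = (9/36)*0.5033 + (27/36)*0.7642 = 0.6990. IG = 0.9641 - 0.6990 = 0.2651, which rounds to 0.265.

0.265


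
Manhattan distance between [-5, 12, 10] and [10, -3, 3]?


d = sum of absolute differences: |-5-10|=15 + |12--3|=15 + |10-3|=7 = 37.

37


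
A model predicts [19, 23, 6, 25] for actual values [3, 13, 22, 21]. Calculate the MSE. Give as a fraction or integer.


MSE = (1/4) * ((3-19)^2=256 + (13-23)^2=100 + (22-6)^2=256 + (21-25)^2=16). Sum = 628. MSE = 157.

157


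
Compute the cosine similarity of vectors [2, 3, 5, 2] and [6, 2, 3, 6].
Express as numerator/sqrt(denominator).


dot = 45. |a|^2 = 42, |b|^2 = 85. cos = 45/sqrt(3570).

45/sqrt(3570)


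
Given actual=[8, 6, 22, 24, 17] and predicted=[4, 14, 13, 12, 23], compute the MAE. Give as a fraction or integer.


MAE = (1/5) * (|8-4|=4 + |6-14|=8 + |22-13|=9 + |24-12|=12 + |17-23|=6). Sum = 39. MAE = 39/5.

39/5


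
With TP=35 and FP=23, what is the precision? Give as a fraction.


Precision = TP / (TP + FP) = 35 / 58 = 35/58.

35/58


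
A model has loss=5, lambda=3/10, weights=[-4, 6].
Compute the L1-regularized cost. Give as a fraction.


L1 norm = sum(|w|) = 10. J = 5 + 3/10 * 10 = 8.

8


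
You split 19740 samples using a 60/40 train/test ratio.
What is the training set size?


Test set = 19740 * 40% = 7896. Training set = 19740 - 7896 = 11844.

11844


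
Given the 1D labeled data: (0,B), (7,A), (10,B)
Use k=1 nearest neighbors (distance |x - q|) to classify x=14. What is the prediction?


Distances: |0-14|=14, |7-14|=7, |10-14|=4. 1 nearest: (10,B). Counts: {'B': 1}. Majority class: B.

B


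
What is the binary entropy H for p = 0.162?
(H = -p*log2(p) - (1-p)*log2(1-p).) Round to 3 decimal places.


H = -0.162*log2(0.162) - 0.838*log2(0.838) = 0.639.

0.639


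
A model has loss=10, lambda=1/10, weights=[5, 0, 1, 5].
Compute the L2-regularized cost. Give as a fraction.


L2 sq norm = sum(w^2) = 51. J = 10 + 1/10 * 51 = 151/10.

151/10


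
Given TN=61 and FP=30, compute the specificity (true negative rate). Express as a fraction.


Specificity = TN / (TN + FP) = 61 / 91 = 61/91.

61/91


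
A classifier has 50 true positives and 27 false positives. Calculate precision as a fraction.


Precision = TP / (TP + FP) = 50 / 77 = 50/77.

50/77


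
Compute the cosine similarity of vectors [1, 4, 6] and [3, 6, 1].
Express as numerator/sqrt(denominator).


dot = 33. |a|^2 = 53, |b|^2 = 46. cos = 33/sqrt(2438).

33/sqrt(2438)


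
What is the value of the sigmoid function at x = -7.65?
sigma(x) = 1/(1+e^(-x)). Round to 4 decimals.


sigma(-7.65) = 1/(1+e^(7.65)) = 1/(1+2100.645589) = 1/2101.645589 = 0.0005.

0.0005


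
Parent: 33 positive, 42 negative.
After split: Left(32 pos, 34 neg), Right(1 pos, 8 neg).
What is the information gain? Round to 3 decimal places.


H(parent) = 0.9896. H(left) = 0.9993, H(right) = 0.5033. Weighted = (66/75)*0.9993 + (9/75)*0.5033 = 0.9398. IG = 0.9896 - 0.9398 = 0.0498, which rounds to 0.050.

0.050


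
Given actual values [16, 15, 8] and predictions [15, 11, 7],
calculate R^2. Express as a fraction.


Mean(y) = 13. SS_res = 18. SS_tot = 38. R^2 = 1 - 18/(38) = 10/19.

10/19


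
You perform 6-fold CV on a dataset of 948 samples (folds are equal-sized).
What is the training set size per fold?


Each validation fold has 948/6 = 158 samples. Training set = 948 - 158 = 790.

790


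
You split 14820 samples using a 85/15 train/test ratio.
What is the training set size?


Test set = 14820 * 15% = 2223. Training set = 14820 - 2223 = 12597.

12597


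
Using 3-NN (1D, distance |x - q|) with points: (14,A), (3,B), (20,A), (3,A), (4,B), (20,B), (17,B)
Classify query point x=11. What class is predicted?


Distances: |14-11|=3, |3-11|=8, |20-11|=9, |3-11|=8, |4-11|=7, |20-11|=9, |17-11|=6. 3 nearest: (14,A), (17,B), (4,B). Counts: {'A': 1, 'B': 2}. Majority class: B.

B


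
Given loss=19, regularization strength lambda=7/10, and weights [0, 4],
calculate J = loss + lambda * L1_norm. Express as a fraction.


L1 norm = sum(|w|) = 4. J = 19 + 7/10 * 4 = 109/5.

109/5


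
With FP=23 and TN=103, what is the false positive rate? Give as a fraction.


FPR = FP / (FP + TN) = 23 / 126 = 23/126.

23/126


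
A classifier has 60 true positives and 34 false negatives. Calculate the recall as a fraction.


Recall = TP / (TP + FN) = 60 / 94 = 30/47.

30/47


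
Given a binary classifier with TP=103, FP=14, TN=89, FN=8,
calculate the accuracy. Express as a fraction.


Accuracy = (TP + TN) / (TP + TN + FP + FN) = (103 + 89) / 214 = 96/107.

96/107


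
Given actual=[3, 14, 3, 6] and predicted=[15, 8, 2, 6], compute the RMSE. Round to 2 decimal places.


MSE = 45.2500. RMSE = sqrt(45.2500) = 6.73.

6.73


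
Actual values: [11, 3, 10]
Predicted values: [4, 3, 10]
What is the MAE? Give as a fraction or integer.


MAE = (1/3) * (|11-4|=7 + |3-3|=0 + |10-10|=0). Sum = 7. MAE = 7/3.

7/3


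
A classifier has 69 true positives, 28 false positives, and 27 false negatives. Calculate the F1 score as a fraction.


Precision = 69/97 = 69/97. Recall = 69/96 = 23/32. F1 = 2*P*R/(P+R) = 138/193.

138/193


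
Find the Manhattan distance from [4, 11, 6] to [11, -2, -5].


d = sum of absolute differences: |4-11|=7 + |11--2|=13 + |6--5|=11 = 31.

31


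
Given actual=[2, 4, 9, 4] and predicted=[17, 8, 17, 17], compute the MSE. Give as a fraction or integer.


MSE = (1/4) * ((2-17)^2=225 + (4-8)^2=16 + (9-17)^2=64 + (4-17)^2=169). Sum = 474. MSE = 237/2.

237/2


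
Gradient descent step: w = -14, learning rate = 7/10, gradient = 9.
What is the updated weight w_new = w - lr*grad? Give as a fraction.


w_new = -14 - 7/10 * 9 = -14 - 63/10 = -203/10.

-203/10


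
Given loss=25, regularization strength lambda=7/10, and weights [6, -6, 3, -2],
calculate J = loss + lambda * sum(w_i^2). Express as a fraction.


L2 sq norm = sum(w^2) = 85. J = 25 + 7/10 * 85 = 169/2.

169/2


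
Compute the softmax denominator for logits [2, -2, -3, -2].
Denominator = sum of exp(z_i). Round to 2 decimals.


Denom = e^2=7.3891 + e^-2=0.1353 + e^-3=0.0498 + e^-2=0.1353. Sum = 7.7095, which rounds to 7.71.

7.71


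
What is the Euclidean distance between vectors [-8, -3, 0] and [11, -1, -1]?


d = sqrt(sum of squared differences). (-8-11)^2=361, (-3--1)^2=4, (0--1)^2=1. Sum = 366.

sqrt(366)


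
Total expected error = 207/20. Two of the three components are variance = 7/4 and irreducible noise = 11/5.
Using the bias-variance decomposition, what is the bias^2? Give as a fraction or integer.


Total error = bias^2 + variance + irreducible noise. So bias^2 = 207/20 - 7/4 - 11/5 = 32/5.

32/5


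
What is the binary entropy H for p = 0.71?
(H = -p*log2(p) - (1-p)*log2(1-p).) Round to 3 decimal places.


H = -0.71*log2(0.71) - 0.29*log2(0.29) = 0.869.

0.869


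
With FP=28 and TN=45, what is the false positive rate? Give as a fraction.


FPR = FP / (FP + TN) = 28 / 73 = 28/73.

28/73


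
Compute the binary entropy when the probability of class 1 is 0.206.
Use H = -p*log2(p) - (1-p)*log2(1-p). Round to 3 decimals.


H = -0.206*log2(0.206) - 0.794*log2(0.794) = 0.734.

0.734


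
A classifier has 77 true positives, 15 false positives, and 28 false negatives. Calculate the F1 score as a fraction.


Precision = 77/92 = 77/92. Recall = 77/105 = 11/15. F1 = 2*P*R/(P+R) = 154/197.

154/197


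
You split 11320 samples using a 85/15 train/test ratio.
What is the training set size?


Test set = 11320 * 15% = 1698. Training set = 11320 - 1698 = 9622.

9622


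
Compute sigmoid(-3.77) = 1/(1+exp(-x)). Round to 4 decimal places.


sigma(-3.77) = 1/(1+e^(3.77)) = 1/(1+43.380065) = 1/44.380065 = 0.0225.

0.0225


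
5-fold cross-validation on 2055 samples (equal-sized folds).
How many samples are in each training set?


Each validation fold has 2055/5 = 411 samples. Training set = 2055 - 411 = 1644.

1644


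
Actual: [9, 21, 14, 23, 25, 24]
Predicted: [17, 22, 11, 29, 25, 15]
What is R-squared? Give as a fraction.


Mean(y) = 58/3. SS_res = 191. SS_tot = 616/3. R^2 = 1 - 191/(616/3) = 43/616.

43/616


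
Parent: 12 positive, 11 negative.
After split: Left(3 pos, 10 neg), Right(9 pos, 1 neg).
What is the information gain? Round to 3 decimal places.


H(parent) = 0.9986. H(left) = 0.7793, H(right) = 0.4690. Weighted = (13/23)*0.7793 + (10/23)*0.4690 = 0.6444. IG = 0.9986 - 0.6444 = 0.3542, which rounds to 0.354.

0.354


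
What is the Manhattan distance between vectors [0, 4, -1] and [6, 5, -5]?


d = sum of absolute differences: |0-6|=6 + |4-5|=1 + |-1--5|=4 = 11.

11


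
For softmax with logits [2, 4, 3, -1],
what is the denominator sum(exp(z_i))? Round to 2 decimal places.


Denom = e^2=7.3891 + e^4=54.5982 + e^3=20.0855 + e^-1=0.3679. Sum = 82.4407, which rounds to 82.44.

82.44


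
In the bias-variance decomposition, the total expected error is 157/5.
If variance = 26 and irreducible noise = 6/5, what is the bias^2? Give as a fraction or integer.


Total error = bias^2 + variance + irreducible noise. So bias^2 = 157/5 - 26 - 6/5 = 21/5.

21/5


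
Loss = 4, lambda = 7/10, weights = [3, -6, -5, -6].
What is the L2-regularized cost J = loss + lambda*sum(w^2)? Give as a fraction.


L2 sq norm = sum(w^2) = 106. J = 4 + 7/10 * 106 = 391/5.

391/5


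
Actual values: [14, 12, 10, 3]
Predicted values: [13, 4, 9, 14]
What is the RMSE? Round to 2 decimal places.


MSE = 46.7500. RMSE = sqrt(46.7500) = 6.84.

6.84


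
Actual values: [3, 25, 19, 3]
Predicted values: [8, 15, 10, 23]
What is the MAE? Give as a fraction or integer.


MAE = (1/4) * (|3-8|=5 + |25-15|=10 + |19-10|=9 + |3-23|=20). Sum = 44. MAE = 11.

11


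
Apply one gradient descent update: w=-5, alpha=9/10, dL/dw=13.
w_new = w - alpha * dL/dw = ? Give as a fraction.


w_new = -5 - 9/10 * 13 = -5 - 117/10 = -167/10.

-167/10


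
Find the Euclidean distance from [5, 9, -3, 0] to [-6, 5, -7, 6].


d = sqrt(sum of squared differences). (5--6)^2=121, (9-5)^2=16, (-3--7)^2=16, (0-6)^2=36. Sum = 189.

sqrt(189)


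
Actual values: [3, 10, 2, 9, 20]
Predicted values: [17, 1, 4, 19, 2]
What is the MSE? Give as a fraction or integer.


MSE = (1/5) * ((3-17)^2=196 + (10-1)^2=81 + (2-4)^2=4 + (9-19)^2=100 + (20-2)^2=324). Sum = 705. MSE = 141.

141


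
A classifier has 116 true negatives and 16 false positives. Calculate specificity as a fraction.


Specificity = TN / (TN + FP) = 116 / 132 = 29/33.

29/33


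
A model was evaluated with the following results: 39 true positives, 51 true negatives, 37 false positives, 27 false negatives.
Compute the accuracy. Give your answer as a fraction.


Accuracy = (TP + TN) / (TP + TN + FP + FN) = (39 + 51) / 154 = 45/77.

45/77


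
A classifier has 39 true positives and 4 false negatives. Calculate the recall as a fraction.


Recall = TP / (TP + FN) = 39 / 43 = 39/43.

39/43


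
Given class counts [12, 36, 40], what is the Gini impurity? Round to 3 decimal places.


Total = 88. Proportions: 12/88, 36/88, 40/88. sum(p_i^2) = 0.3926. Gini = 1 - 0.3926 = 0.6074, which rounds to 0.607.

0.607


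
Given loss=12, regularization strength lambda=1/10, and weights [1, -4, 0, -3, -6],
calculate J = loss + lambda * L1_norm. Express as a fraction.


L1 norm = sum(|w|) = 14. J = 12 + 1/10 * 14 = 67/5.

67/5


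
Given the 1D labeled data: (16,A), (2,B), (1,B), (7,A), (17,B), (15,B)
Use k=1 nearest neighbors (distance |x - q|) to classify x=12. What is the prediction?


Distances: |16-12|=4, |2-12|=10, |1-12|=11, |7-12|=5, |17-12|=5, |15-12|=3. 1 nearest: (15,B). Counts: {'B': 1}. Majority class: B.

B


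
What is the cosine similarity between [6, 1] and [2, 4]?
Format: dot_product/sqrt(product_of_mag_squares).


dot = 16. |a|^2 = 37, |b|^2 = 20. cos = 16/sqrt(740).

16/sqrt(740)


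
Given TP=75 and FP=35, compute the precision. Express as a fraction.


Precision = TP / (TP + FP) = 75 / 110 = 15/22.

15/22


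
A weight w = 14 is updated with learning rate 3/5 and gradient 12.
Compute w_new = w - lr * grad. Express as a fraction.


w_new = 14 - 3/5 * 12 = 14 - 36/5 = 34/5.

34/5


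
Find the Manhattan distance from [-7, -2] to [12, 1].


d = sum of absolute differences: |-7-12|=19 + |-2-1|=3 = 22.

22


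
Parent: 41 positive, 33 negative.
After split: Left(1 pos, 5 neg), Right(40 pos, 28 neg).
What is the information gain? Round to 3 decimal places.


H(parent) = 0.9916. H(left) = 0.6500, H(right) = 0.9774. Weighted = (6/74)*0.6500 + (68/74)*0.9774 = 0.9509. IG = 0.9916 - 0.9509 = 0.0407, which rounds to 0.041.

0.041


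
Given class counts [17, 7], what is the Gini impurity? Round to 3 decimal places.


Total = 24. Proportions: 17/24, 7/24. sum(p_i^2) = 0.5868. Gini = 1 - 0.5868 = 0.4132, which rounds to 0.413.

0.413


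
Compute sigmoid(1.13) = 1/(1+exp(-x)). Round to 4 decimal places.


sigma(1.13) = 1/(1+e^(-1.13)) = 1/(1+0.323033) = 1/1.323033 = 0.7558.

0.7558


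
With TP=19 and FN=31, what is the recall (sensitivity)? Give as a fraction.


Recall = TP / (TP + FN) = 19 / 50 = 19/50.

19/50


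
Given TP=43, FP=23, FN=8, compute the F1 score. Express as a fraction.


Precision = 43/66 = 43/66. Recall = 43/51 = 43/51. F1 = 2*P*R/(P+R) = 86/117.

86/117


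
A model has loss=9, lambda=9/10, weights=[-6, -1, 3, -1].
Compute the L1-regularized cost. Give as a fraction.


L1 norm = sum(|w|) = 11. J = 9 + 9/10 * 11 = 189/10.

189/10


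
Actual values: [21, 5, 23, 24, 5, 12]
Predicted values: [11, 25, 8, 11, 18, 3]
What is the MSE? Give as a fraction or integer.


MSE = (1/6) * ((21-11)^2=100 + (5-25)^2=400 + (23-8)^2=225 + (24-11)^2=169 + (5-18)^2=169 + (12-3)^2=81). Sum = 1144. MSE = 572/3.

572/3


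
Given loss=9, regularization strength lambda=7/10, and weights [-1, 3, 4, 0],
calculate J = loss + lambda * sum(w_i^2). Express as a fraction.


L2 sq norm = sum(w^2) = 26. J = 9 + 7/10 * 26 = 136/5.

136/5


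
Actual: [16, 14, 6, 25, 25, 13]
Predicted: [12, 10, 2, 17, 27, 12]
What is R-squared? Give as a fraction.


Mean(y) = 33/2. SS_res = 117. SS_tot = 547/2. R^2 = 1 - 117/(547/2) = 313/547.

313/547


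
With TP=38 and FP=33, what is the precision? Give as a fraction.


Precision = TP / (TP + FP) = 38 / 71 = 38/71.

38/71


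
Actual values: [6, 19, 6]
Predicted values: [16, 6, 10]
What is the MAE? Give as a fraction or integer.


MAE = (1/3) * (|6-16|=10 + |19-6|=13 + |6-10|=4). Sum = 27. MAE = 9.

9


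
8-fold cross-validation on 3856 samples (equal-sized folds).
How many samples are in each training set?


Each validation fold has 3856/8 = 482 samples. Training set = 3856 - 482 = 3374.

3374


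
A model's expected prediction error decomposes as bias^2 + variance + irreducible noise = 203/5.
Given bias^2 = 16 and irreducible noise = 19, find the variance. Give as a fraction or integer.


Total error = bias^2 + variance + irreducible noise. So variance = 203/5 - 16 - 19 = 28/5.

28/5


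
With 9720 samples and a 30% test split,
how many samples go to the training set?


Test set = 9720 * 30% = 2916. Training set = 9720 - 2916 = 6804.

6804


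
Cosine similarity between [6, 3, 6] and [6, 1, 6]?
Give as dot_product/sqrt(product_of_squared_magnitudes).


dot = 75. |a|^2 = 81, |b|^2 = 73. cos = 75/sqrt(5913).

75/sqrt(5913)


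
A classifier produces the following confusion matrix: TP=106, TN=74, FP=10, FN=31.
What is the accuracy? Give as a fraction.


Accuracy = (TP + TN) / (TP + TN + FP + FN) = (106 + 74) / 221 = 180/221.

180/221


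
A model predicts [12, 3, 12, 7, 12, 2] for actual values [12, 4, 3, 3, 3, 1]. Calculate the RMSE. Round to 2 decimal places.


MSE = 30.0000. RMSE = sqrt(30.0000) = 5.48.

5.48


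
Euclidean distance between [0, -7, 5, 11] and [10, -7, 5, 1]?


d = sqrt(sum of squared differences). (0-10)^2=100, (-7--7)^2=0, (5-5)^2=0, (11-1)^2=100. Sum = 200.

sqrt(200)


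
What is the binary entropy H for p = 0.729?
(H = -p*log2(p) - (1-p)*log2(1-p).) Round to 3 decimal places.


H = -0.729*log2(0.729) - 0.271*log2(0.271) = 0.843.

0.843


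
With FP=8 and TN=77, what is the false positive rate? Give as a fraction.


FPR = FP / (FP + TN) = 8 / 85 = 8/85.

8/85


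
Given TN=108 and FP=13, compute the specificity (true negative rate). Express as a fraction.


Specificity = TN / (TN + FP) = 108 / 121 = 108/121.

108/121


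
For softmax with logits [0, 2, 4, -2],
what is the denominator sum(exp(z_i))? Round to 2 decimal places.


Denom = e^0=1.0000 + e^2=7.3891 + e^4=54.5982 + e^-2=0.1353. Sum = 63.1226, which rounds to 63.12.

63.12


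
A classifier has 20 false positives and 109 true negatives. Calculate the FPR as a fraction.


FPR = FP / (FP + TN) = 20 / 129 = 20/129.

20/129


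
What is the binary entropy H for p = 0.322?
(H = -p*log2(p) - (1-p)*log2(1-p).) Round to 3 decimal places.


H = -0.322*log2(0.322) - 0.678*log2(0.678) = 0.907.

0.907


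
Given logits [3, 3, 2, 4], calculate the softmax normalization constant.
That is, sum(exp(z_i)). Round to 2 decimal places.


Denom = e^3=20.0855 + e^3=20.0855 + e^2=7.3891 + e^4=54.5982. Sum = 102.1583, which rounds to 102.16.

102.16


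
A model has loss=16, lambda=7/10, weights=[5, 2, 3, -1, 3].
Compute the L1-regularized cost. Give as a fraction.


L1 norm = sum(|w|) = 14. J = 16 + 7/10 * 14 = 129/5.

129/5


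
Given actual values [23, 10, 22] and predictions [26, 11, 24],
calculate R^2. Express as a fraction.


Mean(y) = 55/3. SS_res = 14. SS_tot = 314/3. R^2 = 1 - 14/(314/3) = 136/157.

136/157


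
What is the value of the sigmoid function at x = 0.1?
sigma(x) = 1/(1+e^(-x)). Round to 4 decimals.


sigma(0.1) = 1/(1+e^(-0.1)) = 1/(1+0.904837) = 1/1.904837 = 0.5250.

0.5250


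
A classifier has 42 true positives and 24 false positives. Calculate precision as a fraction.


Precision = TP / (TP + FP) = 42 / 66 = 7/11.

7/11


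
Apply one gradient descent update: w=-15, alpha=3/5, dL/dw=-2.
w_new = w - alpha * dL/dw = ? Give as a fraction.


w_new = -15 - 3/5 * -2 = -15 - -6/5 = -69/5.

-69/5


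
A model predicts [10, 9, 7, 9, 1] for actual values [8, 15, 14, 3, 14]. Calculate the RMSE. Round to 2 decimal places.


MSE = 58.8000. RMSE = sqrt(58.8000) = 7.67.

7.67


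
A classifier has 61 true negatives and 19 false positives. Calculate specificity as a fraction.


Specificity = TN / (TN + FP) = 61 / 80 = 61/80.

61/80


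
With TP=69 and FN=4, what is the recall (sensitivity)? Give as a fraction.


Recall = TP / (TP + FN) = 69 / 73 = 69/73.

69/73


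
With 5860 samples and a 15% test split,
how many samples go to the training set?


Test set = 5860 * 15% = 879. Training set = 5860 - 879 = 4981.

4981


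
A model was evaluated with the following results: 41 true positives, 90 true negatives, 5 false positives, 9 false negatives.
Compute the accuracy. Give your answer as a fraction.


Accuracy = (TP + TN) / (TP + TN + FP + FN) = (41 + 90) / 145 = 131/145.

131/145


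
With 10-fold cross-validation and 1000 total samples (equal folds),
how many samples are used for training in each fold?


Each validation fold has 1000/10 = 100 samples. Training set = 1000 - 100 = 900.

900


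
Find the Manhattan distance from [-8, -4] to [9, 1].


d = sum of absolute differences: |-8-9|=17 + |-4-1|=5 = 22.

22


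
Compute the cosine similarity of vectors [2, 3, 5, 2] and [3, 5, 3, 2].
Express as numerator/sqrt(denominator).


dot = 40. |a|^2 = 42, |b|^2 = 47. cos = 40/sqrt(1974).

40/sqrt(1974)
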